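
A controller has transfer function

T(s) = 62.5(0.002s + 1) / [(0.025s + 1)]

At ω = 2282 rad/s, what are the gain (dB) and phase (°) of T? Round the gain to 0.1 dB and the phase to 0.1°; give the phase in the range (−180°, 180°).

At ω = 2282 rad/s:
zero (1 + j2282·0.002) = 1 + j4.564 → |·| ≈ 4.6723, ∠ ≈ 77.64°
pole (1 + j2282·0.025) = 1 + j57.05 → |·| ≈ 57.059, ∠ ≈ 89.00°
|T| = 62.5 · 4.6723 / (57.059) ≈ 5.1178
Gain = 20 log₁₀(5.1178) ≈ 14.18 dB
∠T = (77.64°) − (89.00°) = -11.36°

14.2 dB, -11.4°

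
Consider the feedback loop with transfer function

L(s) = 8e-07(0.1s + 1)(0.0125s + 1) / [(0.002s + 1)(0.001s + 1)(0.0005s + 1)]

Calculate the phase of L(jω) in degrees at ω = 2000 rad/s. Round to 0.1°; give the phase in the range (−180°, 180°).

At ω = 2000 rad/s:
zero (1 + j2000·0.1) = 1 + j200 → |·| ≈ 200, ∠ ≈ 89.71°
zero (1 + j2000·0.0125) = 1 + j25 → |·| ≈ 25.02, ∠ ≈ 87.71°
pole (1 + j2000·0.002) = 1 + j4 → |·| ≈ 4.1231, ∠ ≈ 75.96°
pole (1 + j2000·0.001) = 1 + j2 → |·| ≈ 2.2361, ∠ ≈ 63.43°
pole (1 + j2000·0.0005) = 1 + j1 → |·| ≈ 1.4142, ∠ ≈ 45.00°
∠L = (89.71° + 87.71°) − (75.96° + 63.43° + 45.00°) = -6.97°

-7.0°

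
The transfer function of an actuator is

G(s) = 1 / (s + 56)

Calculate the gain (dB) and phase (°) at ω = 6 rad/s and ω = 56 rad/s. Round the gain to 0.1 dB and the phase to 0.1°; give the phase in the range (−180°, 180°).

ω = 6: -35.0 dB, -6.1°; ω = 56: -38.0 dB, -45.0°

Substitute s = j6:
Numerator: 1 = 1 + j0
Denominator: (j6) + 56 = 56 + j6
|N| = √(1² + 0²) ≈ 1, ∠N ≈ 0.00°
|D| = √(56² + 6²) ≈ 56.321, ∠D ≈ 6.12°
|G| = 1 / 56.321 ≈ 0.017755
Gain = 20 log₁₀(0.017755) ≈ -35.01 dB
∠G = 0.00° − 6.12° = -6.12°

Substitute s = j56:
Numerator: 1 = 1 + j0
Denominator: (j56) + 56 = 56 + j56
|N| = √(1² + 0²) ≈ 1, ∠N ≈ 0.00°
|D| = √(56² + 56²) ≈ 79.196, ∠D ≈ 45.00°
|G| = 1 / 79.196 ≈ 0.012627
Gain = 20 log₁₀(0.012627) ≈ -37.97 dB
∠G = 0.00° − 45.00° = -45.00°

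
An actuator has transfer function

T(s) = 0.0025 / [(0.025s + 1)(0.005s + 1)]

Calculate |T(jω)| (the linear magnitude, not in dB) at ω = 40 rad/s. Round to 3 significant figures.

0.00173

At ω = 40 rad/s:
pole (1 + j40·0.025) = 1 + j1 → |·| ≈ 1.4142, ∠ ≈ 45.00°
pole (1 + j40·0.005) = 1 + j0.2 → |·| ≈ 1.0198, ∠ ≈ 11.31°
|T| = 0.0025 · 1 / (1.4142 · 1.0198) ≈ 0.0017335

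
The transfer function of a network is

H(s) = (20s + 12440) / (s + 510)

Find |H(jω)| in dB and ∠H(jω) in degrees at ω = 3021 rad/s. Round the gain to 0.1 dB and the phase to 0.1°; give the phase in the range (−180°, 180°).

26.1 dB, -2.1°

Substitute s = j3021:
Numerator: 20(j3021) + 12440 = 12440 + j60420
Denominator: (j3021) + 510 = 510 + j3021
|N| = √(12440² + 60420²) ≈ 61687, ∠N ≈ 78.37°
|D| = √(510² + 3021²) ≈ 3063.7, ∠D ≈ 80.42°
|H| = 61687 / 3063.7 ≈ 20.135
Gain = 20 log₁₀(20.135) ≈ 26.08 dB
∠H = 78.37° − 80.42° = -2.05°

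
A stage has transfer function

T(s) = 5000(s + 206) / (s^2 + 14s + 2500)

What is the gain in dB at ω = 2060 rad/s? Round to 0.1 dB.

At s = jω = j2060:
zero (s+206): 206 + j2060 → |·| = √(206²+2060²) = √4286036 ≈ 2070.3, ∠ = arctan(2060/206) ≈ 84.29°
quadratic: (j2060)² + 14·j2060 + 2500 = -4241100 + j28840 → |·| ≈ 4.2412e+06, ∠ ≈ 179.61°
|T| = 5000 · 2070.3 / 4.2412e+06 ≈ 2.4407
Gain = 20 log₁₀(2.4407) ≈ 7.75 dB

7.8 dB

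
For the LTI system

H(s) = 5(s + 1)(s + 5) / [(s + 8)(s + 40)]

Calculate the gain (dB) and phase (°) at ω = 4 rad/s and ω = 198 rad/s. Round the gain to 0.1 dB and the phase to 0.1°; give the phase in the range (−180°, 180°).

ω = 4: -8.7 dB, 82.3°; ω = 198: 13.8 dB, 12.0°

At s = jω = j4:
zero (s+1): 1 + j4 → |·| = √(1²+4²) = √17 ≈ 4.1231, ∠ = arctan(4/1) ≈ 75.96°
zero (s+5): 5 + j4 → |·| = √(5²+4²) = √41 ≈ 6.4031, ∠ = arctan(4/5) ≈ 38.66°
pole (s+8): 8 + j4 → |·| = √(8²+4²) = √80 ≈ 8.9443, ∠ = arctan(4/8) ≈ 26.57°
pole (s+40): 40 + j4 → |·| = √(40²+4²) = √1616 ≈ 40.2, ∠ = arctan(4/40) ≈ 5.71°
|H| = 5 · 26.401 / 359.56 ≈ 0.36713
Gain = 20 log₁₀(0.36713) ≈ -8.70 dB
∠H = 114.62° − 32.28° = 82.34°

At s = jω = j198:
zero (s+1): 1 + j198 → |·| = √(1²+198²) = √39205 ≈ 198, ∠ = arctan(198/1) ≈ 89.71°
zero (s+5): 5 + j198 → |·| = √(5²+198²) = √39229 ≈ 198.06, ∠ = arctan(198/5) ≈ 88.55°
pole (s+8): 8 + j198 → |·| = √(8²+198²) = √39268 ≈ 198.16, ∠ = arctan(198/8) ≈ 87.69°
pole (s+40): 40 + j198 → |·| = √(40²+198²) = √40804 ≈ 202, ∠ = arctan(198/40) ≈ 78.58°
|H| = 5 · 39216 / 40028 ≈ 4.8986
Gain = 20 log₁₀(4.8986) ≈ 13.80 dB
∠H = 178.26° − 166.27° = 11.99°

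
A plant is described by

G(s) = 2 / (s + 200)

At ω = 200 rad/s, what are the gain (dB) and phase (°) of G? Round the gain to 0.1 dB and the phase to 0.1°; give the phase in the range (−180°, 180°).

Substitute s = j200:
Numerator: 2 = 2 + j0
Denominator: (j200) + 200 = 200 + j200
|N| = √(2² + 0²) ≈ 2, ∠N ≈ 0.00°
|D| = √(200² + 200²) ≈ 282.84, ∠D ≈ 45.00°
|G| = 2 / 282.84 ≈ 0.0070711
Gain = 20 log₁₀(0.0070711) ≈ -43.01 dB
∠G = 0.00° − 45.00° = -45.00°

-43.0 dB, -45.0°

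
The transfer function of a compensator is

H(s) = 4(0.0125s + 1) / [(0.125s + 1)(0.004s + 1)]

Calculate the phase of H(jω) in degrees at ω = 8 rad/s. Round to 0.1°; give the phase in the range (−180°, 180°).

-41.1°

At ω = 8 rad/s:
zero (1 + j8·0.0125) = 1 + j0.1 → |·| ≈ 1.005, ∠ ≈ 5.71°
pole (1 + j8·0.125) = 1 + j1 → |·| ≈ 1.4142, ∠ ≈ 45.00°
pole (1 + j8·0.004) = 1 + j0.032 → |·| ≈ 1.0005, ∠ ≈ 1.83°
∠H = (5.71°) − (45.00° + 1.83°) = -41.12°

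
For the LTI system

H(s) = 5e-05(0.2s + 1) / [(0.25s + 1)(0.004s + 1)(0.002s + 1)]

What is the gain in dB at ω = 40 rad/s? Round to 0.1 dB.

At ω = 40 rad/s:
zero (1 + j40·0.2) = 1 + j8 → |·| ≈ 8.0623, ∠ ≈ 82.87°
pole (1 + j40·0.25) = 1 + j10 → |·| ≈ 10.05, ∠ ≈ 84.29°
pole (1 + j40·0.004) = 1 + j0.16 → |·| ≈ 1.0127, ∠ ≈ 9.09°
pole (1 + j40·0.002) = 1 + j0.08 → |·| ≈ 1.0032, ∠ ≈ 4.57°
|H| = 5e-05 · 8.0623 / (10.05 · 1.0127 · 1.0032) ≈ 3.9482e-05
Gain = 20 log₁₀(3.9482e-05) ≈ -88.07 dB

-88.1 dB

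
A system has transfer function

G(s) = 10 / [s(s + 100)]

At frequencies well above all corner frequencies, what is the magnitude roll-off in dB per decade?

Each pole contributes −20 dB/decade at high frequency; each zero contributes +20 dB/decade.
Net: 0 zero(s) − 2 pole(s) → -40 dB/decade.

-40 dB/decade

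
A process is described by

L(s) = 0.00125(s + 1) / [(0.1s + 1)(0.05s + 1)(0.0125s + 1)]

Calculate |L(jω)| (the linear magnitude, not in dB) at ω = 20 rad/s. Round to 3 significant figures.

0.00768

At ω = 20 rad/s:
zero (1 + j20·1) = 1 + j20 → |·| ≈ 20.025, ∠ ≈ 87.14°
pole (1 + j20·0.1) = 1 + j2 → |·| ≈ 2.2361, ∠ ≈ 63.43°
pole (1 + j20·0.05) = 1 + j1 → |·| ≈ 1.4142, ∠ ≈ 45.00°
pole (1 + j20·0.0125) = 1 + j0.25 → |·| ≈ 1.0308, ∠ ≈ 14.04°
|L| = 0.00125 · 20.025 / (2.2361 · 1.4142 · 1.0308) ≈ 0.007679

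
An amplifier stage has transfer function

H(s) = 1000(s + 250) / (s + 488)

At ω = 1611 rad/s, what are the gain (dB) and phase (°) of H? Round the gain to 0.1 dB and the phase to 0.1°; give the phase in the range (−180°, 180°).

59.7 dB, 8.0°

At s = jω = j1611:
zero (s+250): 250 + j1611 → |·| = √(250²+1611²) = √2657821 ≈ 1630.3, ∠ = arctan(1611/250) ≈ 81.18°
pole (s+488): 488 + j1611 → |·| = √(488²+1611²) = √2833465 ≈ 1683.3, ∠ = arctan(1611/488) ≈ 73.15°
|H| = 1000 · 1630.3 / 1683.3 ≈ 968.51
Gain = 20 log₁₀(968.51) ≈ 59.72 dB
∠H = 81.18° − 73.15° = 8.03°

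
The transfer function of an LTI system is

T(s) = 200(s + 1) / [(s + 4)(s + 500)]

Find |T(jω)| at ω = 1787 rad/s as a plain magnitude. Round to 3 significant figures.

0.108

At s = jω = j1787:
zero (s+1): 1 + j1787 → |·| = √(1²+1787²) = √3193370 ≈ 1787, ∠ = arctan(1787/1) ≈ 89.97°
pole (s+4): 4 + j1787 → |·| = √(4²+1787²) = √3193385 ≈ 1787, ∠ = arctan(1787/4) ≈ 89.87°
pole (s+500): 500 + j1787 → |·| = √(500²+1787²) = √3443369 ≈ 1855.6, ∠ = arctan(1787/500) ≈ 74.37°
|T| = 200 · 1787 / 3.316e+06 ≈ 0.10778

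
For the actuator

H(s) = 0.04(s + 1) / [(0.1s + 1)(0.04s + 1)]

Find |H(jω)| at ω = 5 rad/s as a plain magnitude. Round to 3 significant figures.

At ω = 5 rad/s:
zero (1 + j5·1) = 1 + j5 → |·| ≈ 5.099, ∠ ≈ 78.69°
pole (1 + j5·0.1) = 1 + j0.5 → |·| ≈ 1.118, ∠ ≈ 26.57°
pole (1 + j5·0.04) = 1 + j0.2 → |·| ≈ 1.0198, ∠ ≈ 11.31°
|H| = 0.04 · 5.099 / (1.118 · 1.0198) ≈ 0.17889

0.179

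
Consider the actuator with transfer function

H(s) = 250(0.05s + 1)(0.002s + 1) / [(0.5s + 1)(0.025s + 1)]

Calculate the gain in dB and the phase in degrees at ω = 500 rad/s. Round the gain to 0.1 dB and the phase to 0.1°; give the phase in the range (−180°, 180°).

At ω = 500 rad/s:
zero (1 + j500·0.05) = 1 + j25 → |·| ≈ 25.02, ∠ ≈ 87.71°
zero (1 + j500·0.002) = 1 + j1 → |·| ≈ 1.4142, ∠ ≈ 45.00°
pole (1 + j500·0.5) = 1 + j250 → |·| ≈ 250, ∠ ≈ 89.77°
pole (1 + j500·0.025) = 1 + j12.5 → |·| ≈ 12.54, ∠ ≈ 85.43°
|H| = 250 · 25.02 · 1.4142 / (250 · 12.54) ≈ 2.8216
Gain = 20 log₁₀(2.8216) ≈ 9.01 dB
∠H = (87.71° + 45.00°) − (89.77° + 85.43°) = -42.49°

9.0 dB, -42.5°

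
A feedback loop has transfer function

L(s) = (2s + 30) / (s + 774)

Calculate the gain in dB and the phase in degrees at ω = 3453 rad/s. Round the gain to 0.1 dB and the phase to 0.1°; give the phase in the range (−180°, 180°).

5.8 dB, 12.4°

Substitute s = j3453:
Numerator: 2(j3453) + 30 = 30 + j6906
Denominator: (j3453) + 774 = 774 + j3453
|N| = √(30² + 6906²) ≈ 6906.1, ∠N ≈ 89.75°
|D| = √(774² + 3453²) ≈ 3538.7, ∠D ≈ 77.37°
|L| = 6906.1 / 3538.7 ≈ 1.9516
Gain = 20 log₁₀(1.9516) ≈ 5.81 dB
∠L = 89.75° − 77.37° = 12.38°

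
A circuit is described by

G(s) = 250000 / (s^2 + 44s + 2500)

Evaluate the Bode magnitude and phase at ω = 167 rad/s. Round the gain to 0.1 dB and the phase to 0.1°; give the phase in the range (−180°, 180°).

At s = jω = j167:
quadratic: (j167)² + 44·j167 + 2500 = -25389 + j7348 → |·| ≈ 26431, ∠ ≈ 163.86°
|G| = 250000 / 26431 ≈ 9.4586
Gain = 20 log₁₀(9.4586) ≈ 19.52 dB
∠G = 0.00° − 163.86° = -163.86°

19.5 dB, -163.9°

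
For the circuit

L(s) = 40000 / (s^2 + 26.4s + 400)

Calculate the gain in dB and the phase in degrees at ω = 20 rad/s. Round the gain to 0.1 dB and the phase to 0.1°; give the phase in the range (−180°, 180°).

At s = jω = j20:
quadratic: (j20)² + 26.4·j20 + 400 = 0 + j528 → |·| ≈ 528, ∠ ≈ 90.00°
|L| = 40000 / 528 ≈ 75.758
Gain = 20 log₁₀(75.758) ≈ 37.59 dB
∠L = 0.00° − 90.00° = -90.00°

37.6 dB, -90.0°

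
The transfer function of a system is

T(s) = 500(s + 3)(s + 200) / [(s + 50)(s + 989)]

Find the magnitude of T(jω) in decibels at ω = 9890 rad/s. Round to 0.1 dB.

At s = jω = j9890:
zero (s+3): 3 + j9890 → |·| = √(3²+9890²) = √97812109 ≈ 9890, ∠ = arctan(9890/3) ≈ 89.98°
zero (s+200): 200 + j9890 → |·| = √(200²+9890²) = √97852100 ≈ 9892, ∠ = arctan(9890/200) ≈ 88.84°
pole (s+50): 50 + j9890 → |·| = √(50²+9890²) = √97814600 ≈ 9890.1, ∠ = arctan(9890/50) ≈ 89.71°
pole (s+989): 989 + j9890 → |·| = √(989²+9890²) = √98790221 ≈ 9939.3, ∠ = arctan(9890/989) ≈ 84.29°
|T| = 500 · 9.7832e+07 / 9.8301e+07 ≈ 497.61
Gain = 20 log₁₀(497.61) ≈ 53.94 dB

53.9 dB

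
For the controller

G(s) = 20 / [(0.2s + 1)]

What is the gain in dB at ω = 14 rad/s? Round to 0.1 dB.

At ω = 14 rad/s:
pole (1 + j14·0.2) = 1 + j2.8 → |·| ≈ 2.9732, ∠ ≈ 70.35°
|G| = 20 · 1 / (2.9732) ≈ 6.7268
Gain = 20 log₁₀(6.7268) ≈ 16.56 dB

16.6 dB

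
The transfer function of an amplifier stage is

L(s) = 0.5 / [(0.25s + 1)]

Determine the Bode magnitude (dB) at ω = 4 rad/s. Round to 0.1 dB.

At ω = 4 rad/s:
pole (1 + j4·0.25) = 1 + j1 → |·| ≈ 1.4142, ∠ ≈ 45.00°
|L| = 0.5 · 1 / (1.4142) ≈ 0.35356
Gain = 20 log₁₀(0.35356) ≈ -9.03 dB

-9.0 dB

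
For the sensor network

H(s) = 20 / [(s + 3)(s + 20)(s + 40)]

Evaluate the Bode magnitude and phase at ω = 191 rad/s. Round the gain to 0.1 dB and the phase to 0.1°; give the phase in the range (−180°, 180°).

-111.1 dB, 108.7°

At s = jω = j191:
pole (s+3): 3 + j191 → |·| = √(3²+191²) = √36490 ≈ 191.02, ∠ = arctan(191/3) ≈ 89.10°
pole (s+20): 20 + j191 → |·| = √(20²+191²) = √36881 ≈ 192.04, ∠ = arctan(191/20) ≈ 84.02°
pole (s+40): 40 + j191 → |·| = √(40²+191²) = √38081 ≈ 195.14, ∠ = arctan(191/40) ≈ 78.17°
|H| = 20 / 7.1584e+06 ≈ 2.7939e-06
Gain = 20 log₁₀(2.7939e-06) ≈ -111.08 dB
∠H = 0.00° − 251.29° = -251.29° ≡ 108.71° (principal value)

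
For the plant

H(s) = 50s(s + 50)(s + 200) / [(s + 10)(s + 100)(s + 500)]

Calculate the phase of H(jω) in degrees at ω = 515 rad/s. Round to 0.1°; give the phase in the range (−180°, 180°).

At s = jω = j515:
zero (s+50): 50 + j515 → |·| = √(50²+515²) = √267725 ≈ 517.42, ∠ = arctan(515/50) ≈ 84.45°
zero (s+200): 200 + j515 → |·| = √(200²+515²) = √305225 ≈ 552.47, ∠ = arctan(515/200) ≈ 68.78°
zero at origin: s = j515 → |·| = 515, ∠ = 90.00°
pole (s+10): 10 + j515 → |·| = √(10²+515²) = √265325 ≈ 515.1, ∠ = arctan(515/10) ≈ 88.89°
pole (s+100): 100 + j515 → |·| = √(100²+515²) = √275225 ≈ 524.62, ∠ = arctan(515/100) ≈ 79.01°
pole (s+500): 500 + j515 → |·| = √(500²+515²) = √515225 ≈ 717.79, ∠ = arctan(515/500) ≈ 45.85°
∠H = 243.23° − 213.75° = 29.48°

29.5°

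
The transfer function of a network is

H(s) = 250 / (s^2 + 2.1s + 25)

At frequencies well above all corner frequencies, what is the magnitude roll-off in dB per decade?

-40 dB/decade

Each pole contributes −20 dB/decade at high frequency; each zero contributes +20 dB/decade.
Net: 0 zero(s) − 2 pole(s) → -40 dB/decade.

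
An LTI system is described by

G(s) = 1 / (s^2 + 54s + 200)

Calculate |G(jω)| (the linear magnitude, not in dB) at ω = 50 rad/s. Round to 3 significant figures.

Substitute s = j50:
Numerator: 1 = 1 + j0
Denominator: (j50)^2 + 54(j50) + 200 = -2300 + j2700
|N| = √(1² + 0²) ≈ 1, ∠N ≈ 0.00°
|D| = √(2300² + 2700²) ≈ 3546.8, ∠D ≈ 130.43°
|G| = 1 / 3546.8 ≈ 0.00028194

0.000282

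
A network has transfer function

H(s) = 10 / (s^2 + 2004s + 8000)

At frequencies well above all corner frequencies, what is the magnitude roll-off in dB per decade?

-40 dB/decade

Each pole contributes −20 dB/decade at high frequency; each zero contributes +20 dB/decade.
Net: 0 zero(s) − 2 pole(s) → -40 dB/decade.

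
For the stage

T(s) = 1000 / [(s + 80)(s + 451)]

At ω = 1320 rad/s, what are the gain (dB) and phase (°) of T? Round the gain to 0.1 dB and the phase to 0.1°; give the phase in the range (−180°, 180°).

At s = jω = j1320:
pole (s+80): 80 + j1320 → |·| = √(80²+1320²) = √1748800 ≈ 1322.4, ∠ = arctan(1320/80) ≈ 86.53°
pole (s+451): 451 + j1320 → |·| = √(451²+1320²) = √1945801 ≈ 1394.9, ∠ = arctan(1320/451) ≈ 71.14°
|T| = 1000 / 1.8446e+06 ≈ 0.00054212
Gain = 20 log₁₀(0.00054212) ≈ -65.32 dB
∠T = 0.00° − 157.67° = -157.67°

-65.3 dB, -157.7°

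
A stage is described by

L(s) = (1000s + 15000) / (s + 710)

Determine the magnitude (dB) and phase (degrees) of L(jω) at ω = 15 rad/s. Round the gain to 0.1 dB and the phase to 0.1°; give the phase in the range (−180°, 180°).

Substitute s = j15:
Numerator: 1000(j15) + 15000 = 15000 + j15000
Denominator: (j15) + 710 = 710 + j15
|N| = √(15000² + 15000²) ≈ 21213, ∠N ≈ 45.00°
|D| = √(710² + 15²) ≈ 710.16, ∠D ≈ 1.21°
|L| = 21213 / 710.16 ≈ 29.871
Gain = 20 log₁₀(29.871) ≈ 29.50 dB
∠L = 45.00° − 1.21° = 43.79°

29.5 dB, 43.8°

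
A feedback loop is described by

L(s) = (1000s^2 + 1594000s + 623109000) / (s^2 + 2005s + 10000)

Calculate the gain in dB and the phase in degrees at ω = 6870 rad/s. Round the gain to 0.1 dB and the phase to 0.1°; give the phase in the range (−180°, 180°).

59.8 dB, 3.0°

Substitute s = j6870:
Numerator: 1000(j6870)^2 + 1594000(j6870) + 623109000 = -46573791000 + j10950780000
Denominator: (j6870)^2 + 2005(j6870) + 10000 = -47186900 + j13774350
|N| = √(46573791000² + 10950780000²) ≈ 4.7844e+10, ∠N ≈ 166.77°
|D| = √(47186900² + 13774350²) ≈ 4.9156e+07, ∠D ≈ 163.73°
|L| = 4.7844e+10 / 4.9156e+07 ≈ 973.31
Gain = 20 log₁₀(973.31) ≈ 59.77 dB
∠L = 166.77° − 163.73° = 3.04°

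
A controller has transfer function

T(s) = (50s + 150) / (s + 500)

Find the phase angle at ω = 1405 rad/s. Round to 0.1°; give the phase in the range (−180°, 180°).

19.5°

Substitute s = j1405:
Numerator: 50(j1405) + 150 = 150 + j70250
Denominator: (j1405) + 500 = 500 + j1405
|N| = √(150² + 70250²) ≈ 70250, ∠N ≈ 89.88°
|D| = √(500² + 1405²) ≈ 1491.3, ∠D ≈ 70.41°
∠T = 89.88° − 70.41° = 19.47°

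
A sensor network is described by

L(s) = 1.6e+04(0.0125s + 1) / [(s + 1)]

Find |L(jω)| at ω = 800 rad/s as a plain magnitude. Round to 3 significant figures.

201

At ω = 800 rad/s:
zero (1 + j800·0.0125) = 1 + j10 → |·| ≈ 10.05, ∠ ≈ 84.29°
pole (1 + j800·1) = 1 + j800 → |·| ≈ 800, ∠ ≈ 89.93°
|L| = 1.6e+04 · 10.05 / (800) ≈ 201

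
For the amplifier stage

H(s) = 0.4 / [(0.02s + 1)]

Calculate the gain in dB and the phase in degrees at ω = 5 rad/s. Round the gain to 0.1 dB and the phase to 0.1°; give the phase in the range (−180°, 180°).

At ω = 5 rad/s:
pole (1 + j5·0.02) = 1 + j0.1 → |·| ≈ 1.005, ∠ ≈ 5.71°
|H| = 0.4 · 1 / (1.005) ≈ 0.39801
Gain = 20 log₁₀(0.39801) ≈ -8.00 dB
∠H = (0°) − (5.71°) = -5.71°

-8.0 dB, -5.7°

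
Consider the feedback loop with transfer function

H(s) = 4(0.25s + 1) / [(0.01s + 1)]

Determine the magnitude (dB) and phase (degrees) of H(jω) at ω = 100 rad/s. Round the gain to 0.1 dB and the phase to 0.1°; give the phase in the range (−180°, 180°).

37.0 dB, 42.7°

At ω = 100 rad/s:
zero (1 + j100·0.25) = 1 + j25 → |·| ≈ 25.02, ∠ ≈ 87.71°
pole (1 + j100·0.01) = 1 + j1 → |·| ≈ 1.4142, ∠ ≈ 45.00°
|H| = 4 · 25.02 / (1.4142) ≈ 70.768
Gain = 20 log₁₀(70.768) ≈ 37.00 dB
∠H = (87.71°) − (45.00°) = 42.71°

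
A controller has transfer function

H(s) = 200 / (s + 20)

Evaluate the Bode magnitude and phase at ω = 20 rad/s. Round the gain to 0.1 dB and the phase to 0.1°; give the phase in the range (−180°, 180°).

At s = jω = j20:
pole (s+20): 20 + j20 → |·| = √(20²+20²) = √800 ≈ 28.284, ∠ = arctan(20/20) ≈ 45.00°
|H| = 200 / 28.284 ≈ 7.0711
Gain = 20 log₁₀(7.0711) ≈ 16.99 dB
∠H = 0.00° − 45.00° = -45.00°

17.0 dB, -45.0°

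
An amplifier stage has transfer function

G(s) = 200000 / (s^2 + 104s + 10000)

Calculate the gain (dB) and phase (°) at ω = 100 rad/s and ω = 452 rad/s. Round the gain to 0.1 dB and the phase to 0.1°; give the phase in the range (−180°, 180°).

ω = 100: 25.7 dB, -90.0°; ω = 452: 0.0 dB, -166.4°

At s = jω = j100:
quadratic: (j100)² + 104·j100 + 10000 = 0 + j10400 → |·| ≈ 10400, ∠ ≈ 90.00°
|G| = 200000 / 10400 ≈ 19.231
Gain = 20 log₁₀(19.231) ≈ 25.68 dB
∠G = 0.00° − 90.00° = -90.00°

At s = jω = j452:
quadratic: (j452)² + 104·j452 + 10000 = -194304 + j47008 → |·| ≈ 1.9991e+05, ∠ ≈ 166.40°
|G| = 200000 / 1.9991e+05 ≈ 1.0005
Gain = 20 log₁₀(1.0005) ≈ 0.00 dB
∠G = 0.00° − 166.40° = -166.40°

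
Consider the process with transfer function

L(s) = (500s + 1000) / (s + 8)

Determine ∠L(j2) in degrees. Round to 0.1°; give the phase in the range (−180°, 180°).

31.0°

Substitute s = j2:
Numerator: 500(j2) + 1000 = 1000 + j1000
Denominator: (j2) + 8 = 8 + j2
|N| = √(1000² + 1000²) ≈ 1414.2, ∠N ≈ 45.00°
|D| = √(8² + 2²) ≈ 8.2462, ∠D ≈ 14.04°
∠L = 45.00° − 14.04° = 30.96°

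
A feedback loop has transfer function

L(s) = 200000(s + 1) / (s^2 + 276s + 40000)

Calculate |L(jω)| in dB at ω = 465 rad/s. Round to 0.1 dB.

52.6 dB

At s = jω = j465:
zero (s+1): 1 + j465 → |·| = √(1²+465²) = √216226 ≈ 465, ∠ = arctan(465/1) ≈ 89.88°
quadratic: (j465)² + 276·j465 + 40000 = -176225 + j128340 → |·| ≈ 2.1801e+05, ∠ ≈ 143.94°
|L| = 200000 · 465 / 2.1801e+05 ≈ 426.59
Gain = 20 log₁₀(426.59) ≈ 52.60 dB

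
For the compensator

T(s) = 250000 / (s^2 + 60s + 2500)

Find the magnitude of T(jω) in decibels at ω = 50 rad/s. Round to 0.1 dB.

At s = jω = j50:
quadratic: (j50)² + 60·j50 + 2500 = 0 + j3000 → |·| ≈ 3000, ∠ ≈ 90.00°
|T| = 250000 / 3000 ≈ 83.333
Gain = 20 log₁₀(83.333) ≈ 38.42 dB

38.4 dB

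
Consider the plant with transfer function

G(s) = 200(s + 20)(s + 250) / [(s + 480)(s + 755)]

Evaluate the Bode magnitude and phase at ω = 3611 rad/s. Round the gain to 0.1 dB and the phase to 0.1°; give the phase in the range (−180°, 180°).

At s = jω = j3611:
zero (s+20): 20 + j3611 → |·| = √(20²+3611²) = √13039721 ≈ 3611.1, ∠ = arctan(3611/20) ≈ 89.68°
zero (s+250): 250 + j3611 → |·| = √(250²+3611²) = √13101821 ≈ 3619.6, ∠ = arctan(3611/250) ≈ 86.04°
pole (s+480): 480 + j3611 → |·| = √(480²+3611²) = √13269721 ≈ 3642.8, ∠ = arctan(3611/480) ≈ 82.43°
pole (s+755): 755 + j3611 → |·| = √(755²+3611²) = √13609346 ≈ 3689.1, ∠ = arctan(3611/755) ≈ 78.19°
|G| = 200 · 1.3071e+07 / 1.3439e+07 ≈ 194.52
Gain = 20 log₁₀(194.52) ≈ 45.78 dB
∠G = 175.72° − 160.62° = 15.10°

45.8 dB, 15.1°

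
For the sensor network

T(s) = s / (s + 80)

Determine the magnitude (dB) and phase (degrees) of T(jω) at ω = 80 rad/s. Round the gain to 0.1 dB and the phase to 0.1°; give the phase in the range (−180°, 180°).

At s = jω = j80:
zero at origin: s = j80 → |·| = 80, ∠ = 90.00°
pole (s+80): 80 + j80 → |·| = √(80²+80²) = √12800 ≈ 113.14, ∠ = arctan(80/80) ≈ 45.00°
|T| = 1 · 80 / 113.14 ≈ 0.70709
Gain = 20 log₁₀(0.70709) ≈ -3.01 dB
∠T = 90.00° − 45.00° = 45.00°

-3.0 dB, 45.0°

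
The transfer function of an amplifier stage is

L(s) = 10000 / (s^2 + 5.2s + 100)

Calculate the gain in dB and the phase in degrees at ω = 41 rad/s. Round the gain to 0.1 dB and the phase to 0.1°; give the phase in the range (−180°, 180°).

15.9 dB, -172.3°

At s = jω = j41:
quadratic: (j41)² + 5.2·j41 + 100 = -1581 + j213.2 → |·| ≈ 1595.3, ∠ ≈ 172.32°
|L| = 10000 / 1595.3 ≈ 6.2684
Gain = 20 log₁₀(6.2684) ≈ 15.94 dB
∠L = 0.00° − 172.32° = -172.32°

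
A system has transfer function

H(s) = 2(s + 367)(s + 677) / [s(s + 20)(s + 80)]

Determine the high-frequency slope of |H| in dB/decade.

-20 dB/decade

Each pole contributes −20 dB/decade at high frequency; each zero contributes +20 dB/decade.
Net: 2 zero(s) − 3 pole(s) → -20 dB/decade.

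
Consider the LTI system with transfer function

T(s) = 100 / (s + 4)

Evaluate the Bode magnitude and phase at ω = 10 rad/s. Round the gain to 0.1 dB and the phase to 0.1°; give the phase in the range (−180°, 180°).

19.4 dB, -68.2°

At s = jω = j10:
pole (s+4): 4 + j10 → |·| = √(4²+10²) = √116 ≈ 10.77, ∠ = arctan(10/4) ≈ 68.20°
|T| = 100 / 10.77 ≈ 9.2851
Gain = 20 log₁₀(9.2851) ≈ 19.36 dB
∠T = 0.00° − 68.20° = -68.20°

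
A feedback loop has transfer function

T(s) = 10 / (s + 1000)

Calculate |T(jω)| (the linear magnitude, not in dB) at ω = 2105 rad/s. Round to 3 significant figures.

At s = jω = j2105:
pole (s+1000): 1000 + j2105 → |·| = √(1000²+2105²) = √5431025 ≈ 2330.5, ∠ = arctan(2105/1000) ≈ 64.59°
|T| = 10 / 2330.5 ≈ 0.0042909

0.00429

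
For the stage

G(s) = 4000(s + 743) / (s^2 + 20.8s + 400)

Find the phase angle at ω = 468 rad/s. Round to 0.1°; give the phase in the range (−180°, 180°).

At s = jω = j468:
zero (s+743): 743 + j468 → |·| = √(743²+468²) = √771073 ≈ 878.11, ∠ = arctan(468/743) ≈ 32.21°
quadratic: (j468)² + 20.8·j468 + 400 = -218624 + j9734.4 → |·| ≈ 2.1884e+05, ∠ ≈ 177.45°
∠G = 32.21° − 177.45° = -145.24°

-145.2°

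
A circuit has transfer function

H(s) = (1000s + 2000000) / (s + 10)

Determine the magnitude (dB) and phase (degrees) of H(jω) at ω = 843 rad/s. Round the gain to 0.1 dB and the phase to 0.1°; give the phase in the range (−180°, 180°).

68.2 dB, -66.5°

Substitute s = j843:
Numerator: 1000(j843) + 2000000 = 2000000 + j843000
Denominator: (j843) + 10 = 10 + j843
|N| = √(2000000² + 843000²) ≈ 2.1704e+06, ∠N ≈ 22.86°
|D| = √(10² + 843²) ≈ 843.06, ∠D ≈ 89.32°
|H| = 2.1704e+06 / 843.06 ≈ 2574.4
Gain = 20 log₁₀(2574.4) ≈ 68.21 dB
∠H = 22.86° − 89.32° = -66.46°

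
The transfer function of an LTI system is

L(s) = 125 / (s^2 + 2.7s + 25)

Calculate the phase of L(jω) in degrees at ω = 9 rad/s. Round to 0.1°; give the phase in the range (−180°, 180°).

-156.5°

At s = jω = j9:
quadratic: (j9)² + 2.7·j9 + 25 = -56 + j24.3 → |·| ≈ 61.045, ∠ ≈ 156.54°
∠L = 0.00° − 156.54° = -156.54°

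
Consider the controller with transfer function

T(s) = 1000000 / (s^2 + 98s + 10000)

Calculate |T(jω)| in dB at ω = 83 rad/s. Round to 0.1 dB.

41.2 dB

At s = jω = j83:
quadratic: (j83)² + 98·j83 + 10000 = 3111 + j8134 → |·| ≈ 8708.6, ∠ ≈ 69.07°
|T| = 1000000 / 8708.6 ≈ 114.83
Gain = 20 log₁₀(114.83) ≈ 41.20 dB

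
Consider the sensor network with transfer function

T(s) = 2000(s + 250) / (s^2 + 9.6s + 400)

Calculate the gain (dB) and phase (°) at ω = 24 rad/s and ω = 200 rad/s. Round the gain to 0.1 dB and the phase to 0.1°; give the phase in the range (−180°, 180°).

At s = jω = j24:
zero (s+250): 250 + j24 → |·| = √(250²+24²) = √63076 ≈ 251.15, ∠ = arctan(24/250) ≈ 5.48°
quadratic: (j24)² + 9.6·j24 + 400 = -176 + j230.4 → |·| ≈ 289.93, ∠ ≈ 127.38°
|T| = 2000 · 251.15 / 289.93 ≈ 1732.5
Gain = 20 log₁₀(1732.5) ≈ 64.77 dB
∠T = 5.48° − 127.38° = -121.90°

At s = jω = j200:
zero (s+250): 250 + j200 → |·| = √(250²+200²) = √102500 ≈ 320.16, ∠ = arctan(200/250) ≈ 38.66°
quadratic: (j200)² + 9.6·j200 + 400 = -39600 + j1920 → |·| ≈ 39647, ∠ ≈ 177.22°
|T| = 2000 · 320.16 / 39647 ≈ 16.151
Gain = 20 log₁₀(16.151) ≈ 24.16 dB
∠T = 38.66° − 177.22° = -138.56°

ω = 24: 64.8 dB, -121.9°; ω = 200: 24.2 dB, -138.6°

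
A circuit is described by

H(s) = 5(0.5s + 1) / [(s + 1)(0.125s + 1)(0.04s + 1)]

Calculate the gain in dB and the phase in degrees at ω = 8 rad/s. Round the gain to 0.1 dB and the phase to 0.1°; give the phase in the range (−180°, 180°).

4.7 dB, -69.7°

At ω = 8 rad/s:
zero (1 + j8·0.5) = 1 + j4 → |·| ≈ 4.1231, ∠ ≈ 75.96°
pole (1 + j8·1) = 1 + j8 → |·| ≈ 8.0623, ∠ ≈ 82.87°
pole (1 + j8·0.125) = 1 + j1 → |·| ≈ 1.4142, ∠ ≈ 45.00°
pole (1 + j8·0.04) = 1 + j0.32 → |·| ≈ 1.05, ∠ ≈ 17.74°
|H| = 5 · 4.1231 / (8.0623 · 1.4142 · 1.05) ≈ 1.722
Gain = 20 log₁₀(1.722) ≈ 4.72 dB
∠H = (75.96°) − (82.87° + 45.00° + 17.74°) = -69.65°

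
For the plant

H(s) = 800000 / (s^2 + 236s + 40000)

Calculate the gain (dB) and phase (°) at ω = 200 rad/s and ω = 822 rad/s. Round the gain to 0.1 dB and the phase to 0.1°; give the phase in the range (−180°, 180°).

At s = jω = j200:
quadratic: (j200)² + 236·j200 + 40000 = 0 + j47200 → |·| ≈ 47200, ∠ ≈ 90.00°
|H| = 800000 / 47200 ≈ 16.949
Gain = 20 log₁₀(16.949) ≈ 24.58 dB
∠H = 0.00° − 90.00° = -90.00°

At s = jω = j822:
quadratic: (j822)² + 236·j822 + 40000 = -635684 + j193992 → |·| ≈ 6.6463e+05, ∠ ≈ 163.03°
|H| = 800000 / 6.6463e+05 ≈ 1.2037
Gain = 20 log₁₀(1.2037) ≈ 1.61 dB
∠H = 0.00° − 163.03° = -163.03°

ω = 200: 24.6 dB, -90.0°; ω = 822: 1.6 dB, -163.0°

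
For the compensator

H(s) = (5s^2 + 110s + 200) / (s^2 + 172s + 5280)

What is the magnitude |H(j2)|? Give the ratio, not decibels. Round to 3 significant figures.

Substitute s = j2:
Numerator: 5(j2)^2 + 110(j2) + 200 = 180 + j220
Denominator: (j2)^2 + 172(j2) + 5280 = 5276 + j344
|N| = √(180² + 220²) ≈ 284.25, ∠N ≈ 50.71°
|D| = √(5276² + 344²) ≈ 5287.2, ∠D ≈ 3.73°
|H| = 284.25 / 5287.2 ≈ 0.053762

0.0538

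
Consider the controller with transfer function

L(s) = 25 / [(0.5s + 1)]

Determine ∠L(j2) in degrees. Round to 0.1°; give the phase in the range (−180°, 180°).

-45.0°

At ω = 2 rad/s:
pole (1 + j2·0.5) = 1 + j1 → |·| ≈ 1.4142, ∠ ≈ 45.00°
∠L = (0°) − (45.00°) = -45.00°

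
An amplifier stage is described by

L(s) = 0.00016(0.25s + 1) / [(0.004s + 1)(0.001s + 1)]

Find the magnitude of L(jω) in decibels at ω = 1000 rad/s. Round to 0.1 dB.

At ω = 1000 rad/s:
zero (1 + j1000·0.25) = 1 + j250 → |·| ≈ 250, ∠ ≈ 89.77°
pole (1 + j1000·0.004) = 1 + j4 → |·| ≈ 4.1231, ∠ ≈ 75.96°
pole (1 + j1000·0.001) = 1 + j1 → |·| ≈ 1.4142, ∠ ≈ 45.00°
|L| = 0.00016 · 250 / (4.1231 · 1.4142) ≈ 0.00686
Gain = 20 log₁₀(0.00686) ≈ -43.27 dB

-43.3 dB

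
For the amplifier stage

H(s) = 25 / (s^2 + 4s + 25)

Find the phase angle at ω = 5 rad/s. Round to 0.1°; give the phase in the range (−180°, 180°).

-90.0°

At s = jω = j5:
quadratic: (j5)² + 4·j5 + 25 = 0 + j20 → |·| ≈ 20, ∠ ≈ 90.00°
∠H = 0.00° − 90.00° = -90.00°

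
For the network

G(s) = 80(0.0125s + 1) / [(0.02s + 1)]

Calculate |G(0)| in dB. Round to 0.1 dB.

G(0) = 80 · 1 / 1 = 80
20 log₁₀(80) ≈ 38.06 dB

38.1 dB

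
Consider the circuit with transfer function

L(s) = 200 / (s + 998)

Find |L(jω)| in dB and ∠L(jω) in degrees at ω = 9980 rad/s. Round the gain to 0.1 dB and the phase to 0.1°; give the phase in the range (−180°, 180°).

At s = jω = j9980:
pole (s+998): 998 + j9980 → |·| = √(998²+9980²) = √100596404 ≈ 10030, ∠ = arctan(9980/998) ≈ 84.29°
|L| = 200 / 10030 ≈ 0.01994
Gain = 20 log₁₀(0.01994) ≈ -34.01 dB
∠L = 0.00° − 84.29° = -84.29°

-34.0 dB, -84.3°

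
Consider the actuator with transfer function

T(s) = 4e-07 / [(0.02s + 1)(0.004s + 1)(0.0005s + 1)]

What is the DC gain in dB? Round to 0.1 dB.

-128.0 dB

T(0) = 4e-07 · 1 / 1 ≈ 4e-07
20 log₁₀(4e-07) ≈ -127.96 dB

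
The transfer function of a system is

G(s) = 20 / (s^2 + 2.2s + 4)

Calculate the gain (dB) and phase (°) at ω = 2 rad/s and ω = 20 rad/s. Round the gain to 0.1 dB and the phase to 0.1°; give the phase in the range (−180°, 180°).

At s = jω = j2:
quadratic: (j2)² + 2.2·j2 + 4 = 0 + j4.4 → |·| ≈ 4.4, ∠ ≈ 90.00°
|G| = 20 / 4.4 ≈ 4.5455
Gain = 20 log₁₀(4.5455) ≈ 13.15 dB
∠G = 0.00° − 90.00° = -90.00°

At s = jω = j20:
quadratic: (j20)² + 2.2·j20 + 4 = -396 + j44 → |·| ≈ 398.44, ∠ ≈ 173.66°
|G| = 20 / 398.44 ≈ 0.050196
Gain = 20 log₁₀(0.050196) ≈ -25.99 dB
∠G = 0.00° − 173.66° = -173.66°

ω = 2: 13.2 dB, -90.0°; ω = 20: -26.0 dB, -173.7°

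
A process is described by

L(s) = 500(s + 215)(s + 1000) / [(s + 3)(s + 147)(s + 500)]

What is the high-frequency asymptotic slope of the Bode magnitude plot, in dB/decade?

-20 dB/decade

Each pole contributes −20 dB/decade at high frequency; each zero contributes +20 dB/decade.
Net: 2 zero(s) − 3 pole(s) → -20 dB/decade.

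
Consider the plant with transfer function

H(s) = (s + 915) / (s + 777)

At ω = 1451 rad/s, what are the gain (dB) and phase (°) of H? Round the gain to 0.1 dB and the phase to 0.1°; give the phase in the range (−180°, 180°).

0.4 dB, -4.1°

At s = jω = j1451:
zero (s+915): 915 + j1451 → |·| = √(915²+1451²) = √2942626 ≈ 1715.4, ∠ = arctan(1451/915) ≈ 57.76°
pole (s+777): 777 + j1451 → |·| = √(777²+1451²) = √2709130 ≈ 1645.9, ∠ = arctan(1451/777) ≈ 61.83°
|H| = 1 · 1715.4 / 1645.9 ≈ 1.0422
Gain = 20 log₁₀(1.0422) ≈ 0.36 dB
∠H = 57.76° − 61.83° = -4.07°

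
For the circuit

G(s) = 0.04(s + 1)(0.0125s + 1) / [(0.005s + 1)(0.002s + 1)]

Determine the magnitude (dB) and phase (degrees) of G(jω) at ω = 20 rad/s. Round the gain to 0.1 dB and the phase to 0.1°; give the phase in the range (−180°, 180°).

-1.7 dB, 93.2°

At ω = 20 rad/s:
zero (1 + j20·1) = 1 + j20 → |·| ≈ 20.025, ∠ ≈ 87.14°
zero (1 + j20·0.0125) = 1 + j0.25 → |·| ≈ 1.0308, ∠ ≈ 14.04°
pole (1 + j20·0.005) = 1 + j0.1 → |·| ≈ 1.005, ∠ ≈ 5.71°
pole (1 + j20·0.002) = 1 + j0.04 → |·| ≈ 1.0008, ∠ ≈ 2.29°
|G| = 0.04 · 20.025 · 1.0308 / (1.005 · 1.0008) ≈ 0.82091
Gain = 20 log₁₀(0.82091) ≈ -1.71 dB
∠G = (87.14° + 14.04°) − (5.71° + 2.29°) = 93.18°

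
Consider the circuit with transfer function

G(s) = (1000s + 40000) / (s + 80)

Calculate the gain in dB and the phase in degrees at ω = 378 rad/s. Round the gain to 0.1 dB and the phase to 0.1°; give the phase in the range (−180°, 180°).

Substitute s = j378:
Numerator: 1000(j378) + 40000 = 40000 + j378000
Denominator: (j378) + 80 = 80 + j378
|N| = √(40000² + 378000²) ≈ 3.8011e+05, ∠N ≈ 83.96°
|D| = √(80² + 378²) ≈ 386.37, ∠D ≈ 78.05°
|G| = 3.8011e+05 / 386.37 ≈ 983.8
Gain = 20 log₁₀(983.8) ≈ 59.86 dB
∠G = 83.96° − 78.05° = 5.91°

59.9 dB, 5.9°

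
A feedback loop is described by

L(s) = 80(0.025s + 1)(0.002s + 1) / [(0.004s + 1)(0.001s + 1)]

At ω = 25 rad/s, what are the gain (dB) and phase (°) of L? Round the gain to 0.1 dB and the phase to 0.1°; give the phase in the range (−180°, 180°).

At ω = 25 rad/s:
zero (1 + j25·0.025) = 1 + j0.625 → |·| ≈ 1.1792, ∠ ≈ 32.01°
zero (1 + j25·0.002) = 1 + j0.05 → |·| ≈ 1.0012, ∠ ≈ 2.86°
pole (1 + j25·0.004) = 1 + j0.1 → |·| ≈ 1.005, ∠ ≈ 5.71°
pole (1 + j25·0.001) = 1 + j0.025 → |·| ≈ 1.0003, ∠ ≈ 1.43°
|L| = 80 · 1.1792 · 1.0012 / (1.005 · 1.0003) ≈ 93.951
Gain = 20 log₁₀(93.951) ≈ 39.46 dB
∠L = (32.01° + 2.86°) − (5.71° + 1.43°) = 27.73°

39.5 dB, 27.7°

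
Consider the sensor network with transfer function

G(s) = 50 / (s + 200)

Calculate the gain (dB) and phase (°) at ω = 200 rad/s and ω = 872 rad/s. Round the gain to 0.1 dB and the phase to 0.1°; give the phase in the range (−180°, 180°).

Substitute s = j200:
Numerator: 50 = 50 + j0
Denominator: (j200) + 200 = 200 + j200
|N| = √(50² + 0²) ≈ 50, ∠N ≈ 0.00°
|D| = √(200² + 200²) ≈ 282.84, ∠D ≈ 45.00°
|G| = 50 / 282.84 ≈ 0.17678
Gain = 20 log₁₀(0.17678) ≈ -15.05 dB
∠G = 0.00° − 45.00° = -45.00°

Substitute s = j872:
Numerator: 50 = 50 + j0
Denominator: (j872) + 200 = 200 + j872
|N| = √(50² + 0²) ≈ 50, ∠N ≈ 0.00°
|D| = √(200² + 872²) ≈ 894.64, ∠D ≈ 77.08°
|G| = 50 / 894.64 ≈ 0.055888
Gain = 20 log₁₀(0.055888) ≈ -25.05 dB
∠G = 0.00° − 77.08° = -77.08°

ω = 200: -15.1 dB, -45.0°; ω = 872: -25.1 dB, -77.1°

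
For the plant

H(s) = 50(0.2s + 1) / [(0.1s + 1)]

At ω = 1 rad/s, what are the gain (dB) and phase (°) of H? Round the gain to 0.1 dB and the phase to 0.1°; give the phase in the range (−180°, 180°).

34.1 dB, 5.6°

At ω = 1 rad/s:
zero (1 + j1·0.2) = 1 + j0.2 → |·| ≈ 1.0198, ∠ ≈ 11.31°
pole (1 + j1·0.1) = 1 + j0.1 → |·| ≈ 1.005, ∠ ≈ 5.71°
|H| = 50 · 1.0198 / (1.005) ≈ 50.736
Gain = 20 log₁₀(50.736) ≈ 34.11 dB
∠H = (11.31°) − (5.71°) = 5.60°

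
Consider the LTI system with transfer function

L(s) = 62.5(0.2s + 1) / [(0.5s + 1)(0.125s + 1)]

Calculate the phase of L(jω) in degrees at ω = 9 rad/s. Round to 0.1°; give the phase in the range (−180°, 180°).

At ω = 9 rad/s:
zero (1 + j9·0.2) = 1 + j1.8 → |·| ≈ 2.0591, ∠ ≈ 60.95°
pole (1 + j9·0.5) = 1 + j4.5 → |·| ≈ 4.6098, ∠ ≈ 77.47°
pole (1 + j9·0.125) = 1 + j1.125 → |·| ≈ 1.5052, ∠ ≈ 48.37°
∠L = (60.95°) − (77.47° + 48.37°) = -64.89°

-64.9°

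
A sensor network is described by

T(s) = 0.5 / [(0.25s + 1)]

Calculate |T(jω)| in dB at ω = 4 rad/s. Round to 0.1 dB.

-9.0 dB

At ω = 4 rad/s:
pole (1 + j4·0.25) = 1 + j1 → |·| ≈ 1.4142, ∠ ≈ 45.00°
|T| = 0.5 · 1 / (1.4142) ≈ 0.35356
Gain = 20 log₁₀(0.35356) ≈ -9.03 dB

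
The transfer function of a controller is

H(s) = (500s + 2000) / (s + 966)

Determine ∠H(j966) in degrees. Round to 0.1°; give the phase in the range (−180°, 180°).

Substitute s = j966:
Numerator: 500(j966) + 2000 = 2000 + j483000
Denominator: (j966) + 966 = 966 + j966
|N| = √(2000² + 483000²) ≈ 4.83e+05, ∠N ≈ 89.76°
|D| = √(966² + 966²) ≈ 1366.1, ∠D ≈ 45.00°
∠H = 89.76° − 45.00° = 44.76°

44.8°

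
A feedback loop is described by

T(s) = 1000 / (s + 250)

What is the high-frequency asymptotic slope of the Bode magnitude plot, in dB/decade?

-20 dB/decade

Each pole contributes −20 dB/decade at high frequency; each zero contributes +20 dB/decade.
Net: 0 zero(s) − 1 pole(s) → -20 dB/decade.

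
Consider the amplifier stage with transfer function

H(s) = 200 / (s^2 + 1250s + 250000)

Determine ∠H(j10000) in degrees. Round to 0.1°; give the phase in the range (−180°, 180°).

Substitute s = j10000:
Numerator: 200 = 200 + j0
Denominator: (j10000)^2 + 1250(j10000) + 250000 = -99750000 + j12500000
|N| = √(200² + 0²) ≈ 200, ∠N ≈ 0.00°
|D| = √(99750000² + 12500000²) ≈ 1.0053e+08, ∠D ≈ 172.86°
∠H = 0.00° − 172.86° = -172.86°

-172.9°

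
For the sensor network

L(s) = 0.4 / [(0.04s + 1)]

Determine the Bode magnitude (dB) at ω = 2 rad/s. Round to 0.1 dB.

At ω = 2 rad/s:
pole (1 + j2·0.04) = 1 + j0.08 → |·| ≈ 1.0032, ∠ ≈ 4.57°
|L| = 0.4 · 1 / (1.0032) ≈ 0.39872
Gain = 20 log₁₀(0.39872) ≈ -7.99 dB

-8.0 dB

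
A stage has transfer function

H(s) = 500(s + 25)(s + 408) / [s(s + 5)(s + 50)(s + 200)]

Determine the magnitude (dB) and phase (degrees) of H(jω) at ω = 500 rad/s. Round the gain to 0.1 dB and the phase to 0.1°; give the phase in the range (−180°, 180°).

-52.4 dB, 166.0°

At s = jω = j500:
zero (s+25): 25 + j500 → |·| = √(25²+500²) = √250625 ≈ 500.62, ∠ = arctan(500/25) ≈ 87.14°
zero (s+408): 408 + j500 → |·| = √(408²+500²) = √416464 ≈ 645.34, ∠ = arctan(500/408) ≈ 50.79°
pole (s+5): 5 + j500 → |·| = √(5²+500²) = √250025 ≈ 500.02, ∠ = arctan(500/5) ≈ 89.43°
pole (s+50): 50 + j500 → |·| = √(50²+500²) = √252500 ≈ 502.49, ∠ = arctan(500/50) ≈ 84.29°
pole (s+200): 200 + j500 → |·| = √(200²+500²) = √290000 ≈ 538.52, ∠ = arctan(500/200) ≈ 68.20°
pole at origin: |s| = 500, ∠ = 90.00° (in denominator)
|H| = 500 · 3.2307e+05 / 6.7653e+10 ≈ 0.0023877
Gain = 20 log₁₀(0.0023877) ≈ -52.44 dB
∠H = 137.93° − 331.92° = -193.99° ≡ 166.01° (principal value)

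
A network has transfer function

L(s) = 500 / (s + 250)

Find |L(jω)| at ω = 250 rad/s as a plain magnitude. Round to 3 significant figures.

1.41

At s = jω = j250:
pole (s+250): 250 + j250 → |·| = √(250²+250²) = √125000 ≈ 353.55, ∠ = arctan(250/250) ≈ 45.00°
|L| = 500 / 353.55 ≈ 1.4142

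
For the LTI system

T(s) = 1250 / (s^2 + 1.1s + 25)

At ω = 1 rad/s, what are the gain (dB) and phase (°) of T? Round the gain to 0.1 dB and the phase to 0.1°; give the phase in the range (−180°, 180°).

34.3 dB, -2.6°

At s = jω = j1:
quadratic: (j1)² + 1.1·j1 + 25 = 24 + j1.1 → |·| ≈ 24.025, ∠ ≈ 2.62°
|T| = 1250 / 24.025 ≈ 52.029
Gain = 20 log₁₀(52.029) ≈ 34.32 dB
∠T = 0.00° − 2.62° = -2.62°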